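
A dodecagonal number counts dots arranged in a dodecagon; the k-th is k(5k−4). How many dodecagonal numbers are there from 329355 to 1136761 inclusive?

The n-th dodecagonal number is n(5n−4).
Smallest index with value ≥ 329355: n = 258 (giving 331788).
Largest index with value ≤ 1136761: n = 477 (giving 1135737).
Indices 258 through 477: 220 terms.

220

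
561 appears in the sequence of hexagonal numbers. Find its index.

Set n(2n−1) = 561, giving 2n² − n − 561 = 0.
The discriminant is 1 + 8·561 = 4489, and √4489 = 67.
So n = (1 + 67) / 4 = 68/4 = 17.
Check: 17·(2·17 − 1) = 561. ✓

17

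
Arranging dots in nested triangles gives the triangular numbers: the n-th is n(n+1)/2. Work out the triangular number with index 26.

351

The 26th triangular number is n(n+1)/2 with n = 26.
26·27/2 = 702/2 = 351.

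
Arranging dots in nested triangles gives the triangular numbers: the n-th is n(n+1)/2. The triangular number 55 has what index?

Set n(n+1)/2 = 55, giving n² + n − 110 = 0.
So n = (-1 + 21) / 2 = 20/2 = 10.
Check: 10·11/2 = 55. ✓

10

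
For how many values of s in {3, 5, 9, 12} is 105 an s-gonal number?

s = 3: P(3, 14) = 105. ✓
s = 5: P(5, 8) = 92 and P(5, 9) = 117; 105 is not s-gonal.
s = 9: P(9, 5) = 75 and P(9, 6) = 111; 105 is not s-gonal.
s = 12: P(12, 5) = 105. ✓
Hits: s ∈ {3, 12} → 2.

2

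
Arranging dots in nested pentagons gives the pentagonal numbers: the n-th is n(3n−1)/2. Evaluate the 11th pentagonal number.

176

The 11th pentagonal number is n(3n−1)/2 with n = 11.
11·(3·11 − 1)/2 = 11·32/2 = 11·16 = 176.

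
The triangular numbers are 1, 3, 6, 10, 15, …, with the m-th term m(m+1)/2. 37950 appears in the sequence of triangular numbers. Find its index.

275

Set n(n+1)/2 = 37950, giving n² + n − 75900 = 0.
The discriminant is 1 + 8·37950 = 303601, and √303601 = 551.
So n = (-1 + 551) / 2 = 550/2 = 275.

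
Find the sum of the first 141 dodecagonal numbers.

Σ i(5i−4) = 5Σi² − 4Σi over i = 1..141.
Σi = 10011 and Σi² = 944371.
5·944371 − 4·10011 = 4681811.

4681811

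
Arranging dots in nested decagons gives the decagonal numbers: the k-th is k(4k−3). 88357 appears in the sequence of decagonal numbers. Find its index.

Set n(4n−3) = 88357, giving 4n² − 3n − 88357 = 0.
So n = (3 + 1189) / 8 = 1192/8 = 149.

149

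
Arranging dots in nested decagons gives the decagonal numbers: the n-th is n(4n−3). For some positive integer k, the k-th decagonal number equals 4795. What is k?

Set n(4n−3) = 4795, giving 4n² − 3n − 4795 = 0.
The discriminant is 9 + 16·4795 = 76729, and √76729 = 277.
So n = (3 + 277) / 8 = 280/8 = 35.
Check: 35·(4·35 − 3) = 4795. ✓

35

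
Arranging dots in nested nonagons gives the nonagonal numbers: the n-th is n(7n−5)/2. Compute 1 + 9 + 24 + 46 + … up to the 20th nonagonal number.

Σ i(7i−5)/2 = (7Σi² − 5Σi) / 2 over i = 1..20.
Σi = 210 and Σi² = 2870.
(7·2870 − 5·210) / 2 = 19040/2 = 9520.

9520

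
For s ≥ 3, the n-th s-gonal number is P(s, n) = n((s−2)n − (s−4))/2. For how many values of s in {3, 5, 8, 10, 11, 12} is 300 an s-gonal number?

s = 3: P(3, 24) = 300. ✓
s = 5: P(5, 14) = 287 and P(5, 15) = 330; 300 is not s-gonal.
s = 8: P(8, 10) = 280 and P(8, 11) = 341; 300 is not s-gonal.
s = 10: P(10, 9) = 297 and P(10, 10) = 370; 300 is not s-gonal.
s = 11: P(11, 8) = 260 and P(11, 9) = 333; 300 is not s-gonal.
s = 12: P(12, 8) = 288 and P(12, 9) = 369; 300 is not s-gonal.
Hits: s ∈ {3} → 1.

1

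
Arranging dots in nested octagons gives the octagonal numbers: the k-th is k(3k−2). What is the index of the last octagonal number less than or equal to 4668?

39

Solve n(3n−2) ≤ 4668 for integer n.
n = 39 gives 4485 ≤ 4668, while n = 40 gives 4720 > 4668; so the answer is index 39.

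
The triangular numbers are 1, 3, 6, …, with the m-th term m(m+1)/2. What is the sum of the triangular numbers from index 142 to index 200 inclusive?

876209

Σ i(i+1)/2 = (Σi² + Σi) / 2 over i = 142..200.
Σi = 20100 − 10011 = 10089 and Σi² = 2686700 − 944371 = 1742329.
(1·1742329 + 1·10089) / 2 = 1752418/2 = 876209.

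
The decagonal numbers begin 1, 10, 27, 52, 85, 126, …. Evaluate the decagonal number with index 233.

The 233rd decagonal number is n(4n−3) with n = 233.
233·(4·233 − 3) = 233·929 = 216457.

216457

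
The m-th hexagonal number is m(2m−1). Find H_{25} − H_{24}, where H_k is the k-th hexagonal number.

Consecutive hexagonal numbers differ by 4n − 3: here 4·25 − 3 = 97.

97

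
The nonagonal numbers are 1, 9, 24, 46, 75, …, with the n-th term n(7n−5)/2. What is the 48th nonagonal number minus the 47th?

Consecutive nonagonal numbers differ by 7n − 6: here 7·48 − 6 = 330.

330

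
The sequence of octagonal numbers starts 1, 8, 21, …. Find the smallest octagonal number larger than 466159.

Solve n(3n−2) > 466159 for integer n.
The largest n with value ≤ 466159 is 394 (since 464920 ≤ 466159 < 467285), so the first above is n = 395, value 467285.

467285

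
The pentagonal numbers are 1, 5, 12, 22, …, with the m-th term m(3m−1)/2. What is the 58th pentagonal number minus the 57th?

172

Consecutive pentagonal numbers differ by 3n − 2: here 3·58 − 2 = 172.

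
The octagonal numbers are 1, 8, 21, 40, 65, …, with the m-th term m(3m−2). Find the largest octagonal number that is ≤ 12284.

Solve n(3n−2) ≤ 12284 for integer n.
n = 64 gives 12160 ≤ 12284, while n = 65 gives 12545 > 12284; so the answer is 12160.

12160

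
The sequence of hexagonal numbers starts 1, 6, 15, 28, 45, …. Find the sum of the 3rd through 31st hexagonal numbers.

20329

Σ i(2i−1) = 2Σi² − Σi over i = 3..31.
Σi = 496 − 3 = 493 and Σi² = 10416 − 5 = 10411.
2·10411 − 1·493 = 20329.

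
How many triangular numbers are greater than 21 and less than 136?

The n-th triangular number is n(n+1)/2.
Smallest index with value > 21: n = 7 (giving 28).
Largest index with value < 136: n = 15 (giving 120).
Indices 7 through 15: 9 terms.

9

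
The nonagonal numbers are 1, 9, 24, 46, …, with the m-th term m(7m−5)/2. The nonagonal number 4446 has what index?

36

Set n(7n−5)/2 = 4446, giving 7n² − 5n − 8892 = 0.
So n = (5 + 499) / 14 = 504/14 = 36.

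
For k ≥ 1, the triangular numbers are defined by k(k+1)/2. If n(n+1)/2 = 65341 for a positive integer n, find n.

Set n(n+1)/2 = 65341, giving n² + n − 130682 = 0.
The discriminant is 1 + 8·65341 = 522729, and √522729 = 723.
So n = (-1 + 723) / 2 = 722/2 = 361.

361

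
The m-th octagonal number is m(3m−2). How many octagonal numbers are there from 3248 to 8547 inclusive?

20

The n-th octagonal number is n(3n−2).
Smallest index with value ≥ 3248: n = 34 (giving 3400).
Largest index with value ≤ 8547: n = 53 (giving 8321).
Indices 34 through 53: 20 terms.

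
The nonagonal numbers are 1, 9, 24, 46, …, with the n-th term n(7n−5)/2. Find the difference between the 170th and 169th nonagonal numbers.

Consecutive nonagonal numbers differ by 7n − 6: here 7·170 − 6 = 1184.

1184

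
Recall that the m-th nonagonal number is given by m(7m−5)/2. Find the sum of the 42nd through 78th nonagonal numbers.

Σ i(7i−5)/2 = (7Σi² − 5Σi) / 2 over i = 42..78.
Σi = 3081 − 861 = 2220 and Σi² = 161239 − 23821 = 137418.
(7·137418 − 5·2220) / 2 = 950826/2 = 475413.

475413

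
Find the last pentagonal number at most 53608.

53487

Solve n(3n−1)/2 ≤ 53608 for integer n.
n = 189 gives 53487 ≤ 53608, while n = 190 gives 54055 > 53608; so the answer is 53487.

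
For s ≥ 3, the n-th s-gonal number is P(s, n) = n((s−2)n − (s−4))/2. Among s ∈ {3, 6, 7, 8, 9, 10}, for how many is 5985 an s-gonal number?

1

s = 3: P(3, 108) = 5886 and P(3, 109) = 5995; 5985 is not s-gonal.
s = 6: P(6, 54) = 5778 and P(6, 55) = 5995; 5985 is not s-gonal.
s = 7: P(7, 49) = 5929 and P(7, 50) = 6175; 5985 is not s-gonal.
s = 8: P(8, 45) = 5985. ✓
s = 9: P(9, 41) = 5781 and P(9, 42) = 6069; 5985 is not s-gonal.
s = 10: P(10, 39) = 5967 and P(10, 40) = 6280; 5985 is not s-gonal.
Hits: s ∈ {8} → 1.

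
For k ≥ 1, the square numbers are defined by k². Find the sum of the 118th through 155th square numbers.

712595

Σ_{i=118}^{155} i² = 1253330 − 540735 = 712595.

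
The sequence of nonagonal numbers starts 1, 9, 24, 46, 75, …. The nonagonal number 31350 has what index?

Set n(7n−5)/2 = 31350, giving 7n² − 5n − 62700 = 0.
The discriminant is 25 + 56·31350 = 1755625, and √1755625 = 1325.
So n = (5 + 1325) / 14 = 1330/14 = 95.
Check: 95·(7·95 − 5)/2 = 31350. ✓

95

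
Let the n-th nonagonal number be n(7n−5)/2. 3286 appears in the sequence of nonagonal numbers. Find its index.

31

Set n(7n−5)/2 = 3286, giving 7n² − 5n − 6572 = 0.
So n = (5 + 429) / 14 = 434/14 = 31.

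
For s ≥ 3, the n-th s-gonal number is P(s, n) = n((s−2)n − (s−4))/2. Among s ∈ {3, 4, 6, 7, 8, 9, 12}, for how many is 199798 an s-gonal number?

s = 3: P(3, 631) = 199396 and P(3, 632) = 200028; 199798 is not s-gonal.
s = 4: P(4, 446) = 198916 and P(4, 447) = 199809; 199798 is not s-gonal.
s = 6: P(6, 316) = 199396 and P(6, 317) = 200661; 199798 is not s-gonal.
s = 7: P(7, 283) = 199798. ✓
s = 8: P(8, 258) = 199176 and P(8, 259) = 200725; 199798 is not s-gonal.
s = 9: P(9, 239) = 199326 and P(9, 240) = 201000; 199798 is not s-gonal.
s = 12: P(12, 200) = 199200 and P(12, 201) = 201201; 199798 is not s-gonal.
Hits: s ∈ {7} → 1.

1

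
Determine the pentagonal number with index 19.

532

The 19th pentagonal number is n(3n−1)/2 with n = 19.
19·(3·19 − 1)/2 = 19·56/2 = 19·28 = 532.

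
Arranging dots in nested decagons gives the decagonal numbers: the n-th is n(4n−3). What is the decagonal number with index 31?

The 31st decagonal number is n(4n−3) with n = 31.
31·(4·31 − 3) = 31·121 = 3751.

3751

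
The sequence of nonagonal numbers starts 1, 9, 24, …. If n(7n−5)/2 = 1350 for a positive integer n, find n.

Set n(7n−5)/2 = 1350, giving 7n² − 5n − 2700 = 0.
The discriminant is 25 + 56·1350 = 75625, and √75625 = 275.
So n = (5 + 275) / 14 = 280/14 = 20.

20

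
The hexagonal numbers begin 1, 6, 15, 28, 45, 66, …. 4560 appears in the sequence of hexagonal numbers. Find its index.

48

Set n(2n−1) = 4560, giving 2n² − n − 4560 = 0.
So n = (1 + 191) / 4 = 192/4 = 48.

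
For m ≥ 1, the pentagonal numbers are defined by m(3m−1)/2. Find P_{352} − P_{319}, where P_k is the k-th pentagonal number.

33198

352·(3·352 − 1)/2 = 185680 and 319·(3·319 − 1)/2 = 152482.
Difference: 185680 − 152482 = 33198.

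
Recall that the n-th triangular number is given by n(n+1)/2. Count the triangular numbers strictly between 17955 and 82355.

The n-th triangular number is n(n+1)/2.
Smallest index with value > 17955: n = 190 (giving 18145).
Largest index with value < 82355: n = 405 (giving 82215).
Indices 190 through 405: 216 terms.

216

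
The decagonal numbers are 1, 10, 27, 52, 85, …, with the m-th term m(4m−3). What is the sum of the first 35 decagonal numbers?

Σ i(4i−3) = 4Σi² − 3Σi over i = 1..35.
Σi = 630 and Σi² = 14910.
4·14910 − 3·630 = 57750.

57750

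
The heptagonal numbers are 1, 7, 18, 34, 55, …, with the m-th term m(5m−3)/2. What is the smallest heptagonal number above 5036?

Solve n(5n−3)/2 > 5036 for integer n.
The largest n with value ≤ 5036 is 45 (since 4995 ≤ 5036 < 5221), so the first above is n = 46, value 5221.

5221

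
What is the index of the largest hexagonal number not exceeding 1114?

Solve n(2n−1) ≤ 1114 for integer n.
n = 23 gives 1035 ≤ 1114, while n = 24 gives 1128 > 1114; so the answer is index 23.

23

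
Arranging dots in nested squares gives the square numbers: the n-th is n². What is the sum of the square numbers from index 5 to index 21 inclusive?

Σ_{i=5}^{21} i² = 3311 − 30 = 3281.

3281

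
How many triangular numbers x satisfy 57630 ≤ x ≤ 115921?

143

The n-th triangular number is n(n+1)/2.
Smallest index with value ≥ 57630: n = 339 (giving 57630).
Largest index with value ≤ 115921: n = 481 (giving 115921).
Indices 339 through 481: 143 terms.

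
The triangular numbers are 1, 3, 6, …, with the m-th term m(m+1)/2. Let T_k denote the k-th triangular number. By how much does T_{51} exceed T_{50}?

51

Consecutive triangular numbers differ by n: T_{51} − T_{50} = 51.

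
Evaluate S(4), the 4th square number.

16

The 4th square number is n² with n = 4.
4² = 16.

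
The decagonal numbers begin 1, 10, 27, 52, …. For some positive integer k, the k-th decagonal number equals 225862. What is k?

238

Set n(4n−3) = 225862, giving 4n² − 3n − 225862 = 0.
So n = (3 + 1901) / 8 = 1904/8 = 238.
Check: 238·(4·238 − 3) = 225862. ✓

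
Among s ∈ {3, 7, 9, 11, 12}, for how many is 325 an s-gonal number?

2

s = 3: P(3, 25) = 325. ✓
s = 7: P(7, 11) = 286 and P(7, 12) = 342; 325 is not s-gonal.
s = 9: P(9, 10) = 325. ✓
s = 11: P(11, 8) = 260 and P(11, 9) = 333; 325 is not s-gonal.
s = 12: P(12, 8) = 288 and P(12, 9) = 369; 325 is not s-gonal.
Hits: s ∈ {3, 9} → 2.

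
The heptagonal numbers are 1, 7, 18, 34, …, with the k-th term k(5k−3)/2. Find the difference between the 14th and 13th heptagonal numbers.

66

Consecutive heptagonal numbers differ by 5n − 4: here 5·14 − 4 = 66.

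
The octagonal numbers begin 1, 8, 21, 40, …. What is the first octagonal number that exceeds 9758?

Solve n(3n−2) > 9758 for integer n.
The largest n with value ≤ 9758 is 57 (since 9633 ≤ 9758 < 9976), so the first above is n = 58, value 9976.

9976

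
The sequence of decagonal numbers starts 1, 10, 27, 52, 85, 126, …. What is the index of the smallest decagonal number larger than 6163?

Solve n(4n−3) > 6163 for integer n.
The largest n with value ≤ 6163 is 39 (since 5967 ≤ 6163 < 6280), so the first above is n = 40, value 6280.

40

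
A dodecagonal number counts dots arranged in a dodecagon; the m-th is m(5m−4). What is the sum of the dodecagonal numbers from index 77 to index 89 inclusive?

Σ i(5i−4) = 5Σi² − 4Σi over i = 77..89.
Σi = 4005 − 2926 = 1079 and Σi² = 238965 − 149226 = 89739.
5·89739 − 4·1079 = 444379.

444379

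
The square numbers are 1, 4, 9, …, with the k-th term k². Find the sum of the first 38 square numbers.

19019

Σ_{i=1}^{38} i² = 38·39·77/6 = 19019.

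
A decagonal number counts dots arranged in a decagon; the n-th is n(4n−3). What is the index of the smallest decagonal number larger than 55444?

119

Solve n(4n−3) > 55444 for integer n.
The largest n with value ≤ 55444 is 118 (since 55342 ≤ 55444 < 56287), so the first above is n = 119, value 56287.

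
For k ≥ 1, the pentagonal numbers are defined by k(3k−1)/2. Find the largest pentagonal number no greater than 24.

22

Solve n(3n−1)/2 ≤ 24 for integer n.
n = 4 gives 22 ≤ 24, while n = 5 gives 35 > 24; so the answer is 22.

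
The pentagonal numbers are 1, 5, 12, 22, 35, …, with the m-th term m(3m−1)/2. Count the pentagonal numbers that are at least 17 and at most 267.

The n-th pentagonal number is n(3n−1)/2.
Smallest index with value ≥ 17: n = 4 (giving 22).
Largest index with value ≤ 267: n = 13 (giving 247).
Indices 4 through 13: 10 terms.

10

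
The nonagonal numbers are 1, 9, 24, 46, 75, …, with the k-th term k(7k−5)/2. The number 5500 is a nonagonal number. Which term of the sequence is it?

Set n(7n−5)/2 = 5500, giving 7n² − 5n − 11000 = 0.
So n = (5 + 555) / 14 = 560/14 = 40.

40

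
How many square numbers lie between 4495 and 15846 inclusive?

58

The n-th square number is n².
Smallest index with value ≥ 4495: n = 68 (giving 4624).
Largest index with value ≤ 15846: n = 125 (giving 15625).
Indices 68 through 125: 58 terms.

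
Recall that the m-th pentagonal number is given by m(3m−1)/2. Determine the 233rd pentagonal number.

233·(3·233 − 1)/2 = 233·698/2 = 233·349 = 81317.

81317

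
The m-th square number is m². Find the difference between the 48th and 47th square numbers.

95

n² − (n−1)² = 2n − 1, so 48² − 47² = 2·48 − 1 = 95.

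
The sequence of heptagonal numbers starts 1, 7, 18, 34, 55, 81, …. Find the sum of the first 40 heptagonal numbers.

54120

Σ i(5i−3)/2 = (5Σi² − 3Σi) / 2 over i = 1..40.
Σi = 820 and Σi² = 22140.
(5·22140 − 3·820) / 2 = 108240/2 = 54120.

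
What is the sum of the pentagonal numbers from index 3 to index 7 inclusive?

Σ i(3i−1)/2 = (3Σi² − Σi) / 2 over i = 3..7.
Σi = 28 − 3 = 25 and Σi² = 140 − 5 = 135.
(3·135 − 1·25) / 2 = 380/2 = 190.

190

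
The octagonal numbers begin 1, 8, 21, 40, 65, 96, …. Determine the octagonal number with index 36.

3816

The 36th octagonal number is n(3n−2) with n = 36.
36·(3·36 − 2) = 36·106 = 3816.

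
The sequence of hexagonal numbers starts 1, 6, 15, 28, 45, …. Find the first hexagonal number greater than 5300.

Solve n(2n−1) > 5300 for integer n.
The largest n with value ≤ 5300 is 51 (since 5151 ≤ 5300 < 5356), so the first above is n = 52, value 5356.

5356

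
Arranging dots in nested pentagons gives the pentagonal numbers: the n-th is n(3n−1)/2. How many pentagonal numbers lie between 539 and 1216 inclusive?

9

The n-th pentagonal number is n(3n−1)/2.
Smallest index with value ≥ 539: n = 20 (giving 590).
Largest index with value ≤ 1216: n = 28 (giving 1162).
Indices 20 through 28: 9 terms.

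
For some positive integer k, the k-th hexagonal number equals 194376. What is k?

312

Set n(2n−1) = 194376, giving 2n² − n − 194376 = 0.
The discriminant is 1 + 8·194376 = 1555009, and √1555009 = 1247.
So n = (1 + 1247) / 4 = 1248/4 = 312.
Check: 312·(2·312 − 1) = 194376. ✓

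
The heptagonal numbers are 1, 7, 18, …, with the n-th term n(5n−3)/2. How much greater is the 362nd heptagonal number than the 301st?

101016

362·(5·362 − 3)/2 = 327067 and 301·(5·301 − 3)/2 = 226051.
Difference: 327067 − 226051 = 101016.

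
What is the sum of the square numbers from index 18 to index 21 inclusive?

1526

Σ_{i=18}^{21} i² = 3311 − 1785 = 1526.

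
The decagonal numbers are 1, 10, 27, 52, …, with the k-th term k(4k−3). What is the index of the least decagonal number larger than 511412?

358

Solve n(4n−3) > 511412 for integer n.
The largest n with value ≤ 511412 is 357 (since 508725 ≤ 511412 < 511582), so the first above is n = 358, value 511582.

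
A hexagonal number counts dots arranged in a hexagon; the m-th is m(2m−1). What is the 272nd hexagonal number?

147696

272·(2·272 − 1) = 272·543 = 147696.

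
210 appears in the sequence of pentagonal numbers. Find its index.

Set n(3n−1)/2 = 210, giving 3n² − n − 420 = 0.
So n = (1 + 71) / 6 = 72/6 = 12.
Check: 12·(3·12 − 1)/2 = 210. ✓

12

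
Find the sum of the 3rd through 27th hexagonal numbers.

13475

Σ i(2i−1) = 2Σi² − Σi over i = 3..27.
Σi = 378 − 3 = 375 and Σi² = 6930 − 5 = 6925.
2·6925 − 1·375 = 13475.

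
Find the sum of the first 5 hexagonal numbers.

Σ i(2i−1) = 2Σi² − Σi over i = 1..5.
Σi = 15 and Σi² = 55.
2·55 − 1·15 = 95.

95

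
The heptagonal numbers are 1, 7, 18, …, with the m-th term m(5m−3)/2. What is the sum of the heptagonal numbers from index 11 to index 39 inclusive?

Σ i(5i−3)/2 = (5Σi² − 3Σi) / 2 over i = 11..39.
Σi = 780 − 55 = 725 and Σi² = 20540 − 385 = 20155.
(5·20155 − 3·725) / 2 = 98600/2 = 49300.

49300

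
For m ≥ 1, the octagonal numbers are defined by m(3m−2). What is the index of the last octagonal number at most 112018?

193

Solve n(3n−2) ≤ 112018 for integer n.
n = 193 gives 111361 ≤ 112018, while n = 194 gives 112520 > 112018; so the answer is index 193.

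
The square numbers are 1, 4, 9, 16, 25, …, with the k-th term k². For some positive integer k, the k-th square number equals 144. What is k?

We need n² = 144, so n = √144 = 12.
Check: 12² = 144. ✓

12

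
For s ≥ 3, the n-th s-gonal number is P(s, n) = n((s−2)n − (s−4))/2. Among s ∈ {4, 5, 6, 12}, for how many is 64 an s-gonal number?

s = 4: P(4, 8) = 64. ✓
s = 5: P(5, 6) = 51 and P(5, 7) = 70; 64 is not s-gonal.
s = 6: P(6, 5) = 45 and P(6, 6) = 66; 64 is not s-gonal.
s = 12: P(12, 4) = 64. ✓
Hits: s ∈ {4, 12} → 2.

2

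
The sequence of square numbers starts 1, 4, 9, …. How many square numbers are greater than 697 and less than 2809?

26

The n-th square number is n².
Smallest index with value > 697: n = 27 (giving 729).
Largest index with value < 2809: n = 52 (giving 2704).
Indices 27 through 52: 26 terms.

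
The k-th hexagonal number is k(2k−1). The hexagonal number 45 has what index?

5

Set n(2n−1) = 45, giving 2n² − n − 45 = 0.
The discriminant is 1 + 8·45 = 361, and √361 = 19.
So n = (1 + 19) / 4 = 20/4 = 5.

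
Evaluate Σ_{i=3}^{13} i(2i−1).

1540

Σ i(2i−1) = 2Σi² − Σi over i = 3..13.
Σi = 91 − 3 = 88 and Σi² = 819 − 5 = 814.
2·814 − 1·88 = 1540.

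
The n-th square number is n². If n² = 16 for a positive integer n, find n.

4

We need n² = 16, so n = √16 = 4.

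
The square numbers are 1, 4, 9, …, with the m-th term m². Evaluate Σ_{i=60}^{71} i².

Σ_{i=60}^{71} i² = 121836 − 70210 = 51626.

51626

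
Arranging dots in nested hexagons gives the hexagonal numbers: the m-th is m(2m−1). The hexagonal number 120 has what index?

Set n(2n−1) = 120, giving 2n² − n − 120 = 0.
The discriminant is 1 + 8·120 = 961, and √961 = 31.
So n = (1 + 31) / 4 = 32/4 = 8.
Check: 8·(2·8 − 1) = 120. ✓

8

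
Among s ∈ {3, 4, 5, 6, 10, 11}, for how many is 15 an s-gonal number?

s = 3: P(3, 5) = 15. ✓
s = 4: P(4, 3) = 9 and P(4, 4) = 16; 15 is not s-gonal.
s = 5: P(5, 3) = 12 and P(5, 4) = 22; 15 is not s-gonal.
s = 6: P(6, 3) = 15. ✓
s = 10: P(10, 2) = 10 and P(10, 3) = 27; 15 is not s-gonal.
s = 11: P(11, 2) = 11 and P(11, 3) = 30; 15 is not s-gonal.
Hits: s ∈ {3, 6} → 2.

2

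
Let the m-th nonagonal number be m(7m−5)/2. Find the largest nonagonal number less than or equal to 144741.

143724

Solve n(7n−5)/2 ≤ 144741 for integer n.
n = 203 gives 143724 ≤ 144741, while n = 204 gives 145146 > 144741; so the answer is 143724.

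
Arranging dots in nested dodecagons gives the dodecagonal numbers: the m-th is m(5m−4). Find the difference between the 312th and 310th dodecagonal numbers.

312·(5·312 − 4) = 485472 and 310·(5·310 − 4) = 479260.
Difference: 485472 − 479260 = 6212.

6212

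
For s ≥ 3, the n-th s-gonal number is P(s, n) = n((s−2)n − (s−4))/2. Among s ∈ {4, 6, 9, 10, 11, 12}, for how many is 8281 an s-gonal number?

2

s = 4: P(4, 91) = 8281. ✓
s = 6: P(6, 64) = 8128 and P(6, 65) = 8385; 8281 is not s-gonal.
s = 9: P(9, 49) = 8281. ✓
s = 10: P(10, 45) = 7965 and P(10, 46) = 8326; 8281 is not s-gonal.
s = 11: P(11, 43) = 8170 and P(11, 44) = 8558; 8281 is not s-gonal.
s = 12: P(12, 41) = 8241 and P(12, 42) = 8652; 8281 is not s-gonal.
Hits: s ∈ {4, 9} → 2.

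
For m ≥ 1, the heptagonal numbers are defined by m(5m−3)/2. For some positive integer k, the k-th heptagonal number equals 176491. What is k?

Set n(5n−3)/2 = 176491, giving 5n² − 3n − 352982 = 0.
So n = (3 + 2657) / 10 = 2660/10 = 266.

266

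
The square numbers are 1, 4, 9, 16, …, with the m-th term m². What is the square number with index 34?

34² = 1156.

1156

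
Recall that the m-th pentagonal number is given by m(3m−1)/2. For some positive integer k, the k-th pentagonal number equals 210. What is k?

Set n(3n−1)/2 = 210, giving 3n² − n − 420 = 0.
The discriminant is 1 + 24·210 = 5041, and √5041 = 71.
So n = (1 + 71) / 6 = 72/6 = 12.

12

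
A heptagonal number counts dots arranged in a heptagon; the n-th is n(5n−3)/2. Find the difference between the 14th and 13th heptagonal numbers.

66

Consecutive heptagonal numbers differ by 5n − 4: here 5·14 − 4 = 66.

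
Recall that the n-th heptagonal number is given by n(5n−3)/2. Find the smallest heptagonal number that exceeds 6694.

Solve n(5n−3)/2 > 6694 for integer n.
The largest n with value ≤ 6694 is 52 (since 6682 ≤ 6694 < 6943), so the first above is n = 53, value 6943.

6943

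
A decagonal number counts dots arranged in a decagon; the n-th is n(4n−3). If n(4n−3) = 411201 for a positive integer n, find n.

321

Set n(4n−3) = 411201, giving 4n² − 3n − 411201 = 0.
The discriminant is 9 + 16·411201 = 6579225, and √6579225 = 2565.
So n = (3 + 2565) / 8 = 2568/8 = 321.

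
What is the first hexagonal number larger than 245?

276

Solve n(2n−1) > 245 for integer n.
The largest n with value ≤ 245 is 11 (since 231 ≤ 245 < 276), so the first above is n = 12, value 276.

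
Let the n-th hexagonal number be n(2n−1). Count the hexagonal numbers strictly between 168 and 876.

The n-th hexagonal number is n(2n−1).
Smallest index with value > 168: n = 10 (giving 190).
Largest index with value < 876: n = 21 (giving 861).
Indices 10 through 21: 12 terms.

12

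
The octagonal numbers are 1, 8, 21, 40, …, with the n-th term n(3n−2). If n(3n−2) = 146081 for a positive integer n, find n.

221

Set n(3n−2) = 146081, giving 3n² − 2n − 146081 = 0.
So n = (2 + 1324) / 6 = 1326/6 = 221.
Check: 221·(3·221 − 2) = 146081. ✓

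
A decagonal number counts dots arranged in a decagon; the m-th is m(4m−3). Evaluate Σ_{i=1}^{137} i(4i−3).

3437741

Σ i(4i−3) = 4Σi² − 3Σi over i = 1..137.
Σi = 9453 and Σi² = 866525.
4·866525 − 3·9453 = 3437741.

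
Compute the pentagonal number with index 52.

4030

52·(3·52 − 1)/2 = 52·155/2 = 4030.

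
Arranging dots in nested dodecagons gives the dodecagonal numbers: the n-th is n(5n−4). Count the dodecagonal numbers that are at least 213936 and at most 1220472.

The n-th dodecagonal number is n(5n−4).
Smallest index with value ≥ 213936: n = 208 (giving 215488).
Largest index with value ≤ 1220472: n = 494 (giving 1218204).
Indices 208 through 494: 287 terms.

287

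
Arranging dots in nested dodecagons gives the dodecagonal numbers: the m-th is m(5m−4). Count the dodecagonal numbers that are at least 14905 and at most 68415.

The n-th dodecagonal number is n(5n−4).
Smallest index with value ≥ 14905: n = 55 (giving 14905).
Largest index with value ≤ 68415: n = 117 (giving 67977).
Indices 55 through 117: 63 terms.

63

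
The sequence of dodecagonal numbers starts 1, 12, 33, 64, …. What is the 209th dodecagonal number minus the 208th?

Consecutive dodecagonal numbers differ by 10n − 9: here 10·209 − 9 = 2081.

2081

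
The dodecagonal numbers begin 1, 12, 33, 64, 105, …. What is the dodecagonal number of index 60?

17760

60·(5·60 − 4) = 60·296 = 17760.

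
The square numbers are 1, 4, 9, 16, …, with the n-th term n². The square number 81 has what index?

9

We need n² = 81, so n = √81 = 9.
Check: 9² = 81. ✓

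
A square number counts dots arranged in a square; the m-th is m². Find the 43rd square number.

The 43rd square number is n² with n = 43.
43² = 1849.

1849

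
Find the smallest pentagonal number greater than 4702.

4845

Solve n(3n−1)/2 > 4702 for integer n.
The largest n with value ≤ 4702 is 56 (since 4676 ≤ 4702 < 4845), so the first above is n = 57, value 4845.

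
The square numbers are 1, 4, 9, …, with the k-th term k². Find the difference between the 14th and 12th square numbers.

14² = 196 and 12² = 144.
Difference: 196 − 144 = 52.

52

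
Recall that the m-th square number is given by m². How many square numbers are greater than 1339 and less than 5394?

The n-th square number is n².
Smallest index with value > 1339: n = 37 (giving 1369).
Largest index with value < 5394: n = 73 (giving 5329).
Indices 37 through 73: 37 terms.

37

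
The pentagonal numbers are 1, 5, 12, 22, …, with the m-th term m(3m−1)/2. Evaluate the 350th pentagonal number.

183575

The 350th pentagonal number is n(3n−1)/2 with n = 350.
350·(3·350 − 1)/2 = 350·1049/2 = 183575.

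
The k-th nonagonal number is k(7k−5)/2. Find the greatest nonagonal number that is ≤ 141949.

Solve n(7n−5)/2 ≤ 141949 for integer n.
n = 201 gives 140901 ≤ 141949, while n = 202 gives 142309 > 141949; so the answer is 140901.

140901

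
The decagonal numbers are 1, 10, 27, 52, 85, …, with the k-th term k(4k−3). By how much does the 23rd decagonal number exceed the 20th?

507

23·(4·23 − 3) = 2047 and 20·(4·20 − 3) = 1540.
Difference: 2047 − 1540 = 507.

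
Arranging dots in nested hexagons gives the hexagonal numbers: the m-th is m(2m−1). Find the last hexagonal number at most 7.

6

Solve n(2n−1) ≤ 7 for integer n.
n = 2 gives 6 ≤ 7, while n = 3 gives 15 > 7; so the answer is 6.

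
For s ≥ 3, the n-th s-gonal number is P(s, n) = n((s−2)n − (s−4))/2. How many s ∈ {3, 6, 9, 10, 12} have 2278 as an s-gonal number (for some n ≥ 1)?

2

s = 3: P(3, 67) = 2278. ✓
s = 6: P(6, 34) = 2278. ✓
s = 9: P(9, 25) = 2125 and P(9, 26) = 2301; 2278 is not s-gonal.
s = 10: P(10, 24) = 2232 and P(10, 25) = 2425; 2278 is not s-gonal.
s = 12: P(12, 21) = 2121 and P(12, 22) = 2332; 2278 is not s-gonal.
Hits: s ∈ {3, 6} → 2.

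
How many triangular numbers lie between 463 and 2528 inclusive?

41

The n-th triangular number is n(n+1)/2.
Smallest index with value ≥ 463: n = 30 (giving 465).
Largest index with value ≤ 2528: n = 70 (giving 2485).
Indices 30 through 70: 41 terms.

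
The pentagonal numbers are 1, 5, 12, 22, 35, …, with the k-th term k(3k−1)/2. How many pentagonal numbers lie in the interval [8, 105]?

The n-th pentagonal number is n(3n−1)/2.
Smallest index with value ≥ 8: n = 3 (giving 12).
Largest index with value ≤ 105: n = 8 (giving 92).
Indices 3 through 8: 6 terms.

6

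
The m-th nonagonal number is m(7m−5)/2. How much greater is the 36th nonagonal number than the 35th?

246

Consecutive nonagonal numbers differ by 7n − 6: here 7·36 − 6 = 246.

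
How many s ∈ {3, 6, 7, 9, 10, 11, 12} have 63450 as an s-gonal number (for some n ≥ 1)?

s = 3: P(3, 355) = 63190 and P(3, 356) = 63546; 63450 is not s-gonal.
s = 6: P(6, 178) = 63190 and P(6, 179) = 63903; 63450 is not s-gonal.
s = 7: P(7, 159) = 62964 and P(7, 160) = 63760; 63450 is not s-gonal.
s = 9: P(9, 135) = 63450. ✓
s = 10: P(10, 126) = 63126 and P(10, 127) = 64135; 63450 is not s-gonal.
s = 11: P(11, 119) = 63308 and P(11, 120) = 64380; 63450 is not s-gonal.
s = 12: P(12, 113) = 63393 and P(12, 114) = 64524; 63450 is not s-gonal.
Hits: s ∈ {9} → 1.

1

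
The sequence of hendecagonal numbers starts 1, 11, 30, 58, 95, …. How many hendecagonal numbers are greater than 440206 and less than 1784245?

The n-th hendecagonal number is n(9n−7)/2.
Smallest index with value > 440206: n = 314 (giving 442583).
Largest index with value < 1784245: n = 630 (giving 1783845).
Indices 314 through 630: 317 terms.

317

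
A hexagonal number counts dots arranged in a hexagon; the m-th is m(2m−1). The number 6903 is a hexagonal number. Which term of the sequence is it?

Set n(2n−1) = 6903, giving 2n² − n − 6903 = 0.
The discriminant is 1 + 8·6903 = 55225, and √55225 = 235.
So n = (1 + 235) / 4 = 236/4 = 59.
Check: 59·(2·59 − 1) = 6903. ✓

59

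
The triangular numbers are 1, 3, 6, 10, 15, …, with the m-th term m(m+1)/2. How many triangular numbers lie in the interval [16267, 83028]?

228

The n-th triangular number is n(n+1)/2.
Smallest index with value ≥ 16267: n = 180 (giving 16290).
Largest index with value ≤ 83028: n = 407 (giving 83028).
Indices 180 through 407: 228 terms.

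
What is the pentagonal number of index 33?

33·(3·33 − 1)/2 = 33·98/2 = 33·49 = 1617.

1617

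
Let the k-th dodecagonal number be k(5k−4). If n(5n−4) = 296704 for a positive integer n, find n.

244

Set n(5n−4) = 296704, giving 5n² − 4n − 296704 = 0.
So n = (4 + 2436) / 10 = 2440/10 = 244.
Check: 244·(5·244 − 4) = 296704. ✓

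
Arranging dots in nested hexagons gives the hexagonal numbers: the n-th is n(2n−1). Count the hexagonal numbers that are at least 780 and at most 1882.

The n-th hexagonal number is n(2n−1).
Smallest index with value ≥ 780: n = 20 (giving 780).
Largest index with value ≤ 1882: n = 30 (giving 1770).
Indices 20 through 30: 11 terms.

11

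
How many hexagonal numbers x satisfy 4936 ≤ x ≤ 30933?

75

The n-th hexagonal number is n(2n−1).
Smallest index with value ≥ 4936: n = 50 (giving 4950).
Largest index with value ≤ 30933: n = 124 (giving 30628).
Indices 50 through 124: 75 terms.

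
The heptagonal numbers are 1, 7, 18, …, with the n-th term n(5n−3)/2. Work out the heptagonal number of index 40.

3940

40·(5·40 − 3)/2 = 40·197/2 = 3940.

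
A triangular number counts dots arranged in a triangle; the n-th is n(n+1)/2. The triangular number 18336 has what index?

191

Set n(n+1)/2 = 18336, giving n² + n − 36672 = 0.
The discriminant is 1 + 8·18336 = 146689, and √146689 = 383.
So n = (-1 + 383) / 2 = 382/2 = 191.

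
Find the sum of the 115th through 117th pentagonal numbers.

60381

Σ i(3i−1)/2 = (3Σi² − Σi) / 2 over i = 115..117.
Σi = 6903 − 6555 = 348 and Σi² = 540735 − 500365 = 40370.
(3·40370 − 1·348) / 2 = 120762/2 = 60381.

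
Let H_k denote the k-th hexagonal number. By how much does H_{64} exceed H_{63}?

Consecutive hexagonal numbers differ by 4n − 3: here 4·64 − 3 = 253.

253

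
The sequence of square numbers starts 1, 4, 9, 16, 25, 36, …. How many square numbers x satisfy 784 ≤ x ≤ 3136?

29

The n-th square number is n².
Smallest index with value ≥ 784: n = 28 (giving 784).
Largest index with value ≤ 3136: n = 56 (giving 3136).
Indices 28 through 56: 29 terms.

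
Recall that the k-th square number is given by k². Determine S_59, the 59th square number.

3481

The 59th square number is n² with n = 59.
59² = 3481.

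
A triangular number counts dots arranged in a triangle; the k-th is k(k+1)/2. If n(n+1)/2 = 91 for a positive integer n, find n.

13

Set n(n+1)/2 = 91, giving n² + n − 182 = 0.
The discriminant is 1 + 8·91 = 729, and √729 = 27.
So n = (-1 + 27) / 2 = 26/2 = 13.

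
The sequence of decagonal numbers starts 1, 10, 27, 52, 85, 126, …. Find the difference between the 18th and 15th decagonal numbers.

18·(4·18 − 3) = 1242 and 15·(4·15 − 3) = 855.
Difference: 1242 − 855 = 387.

387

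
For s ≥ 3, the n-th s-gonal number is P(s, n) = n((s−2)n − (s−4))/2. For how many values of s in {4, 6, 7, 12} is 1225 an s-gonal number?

s = 4: P(4, 35) = 1225. ✓
s = 6: P(6, 25) = 1225. ✓
s = 7: P(7, 22) = 1177 and P(7, 23) = 1288; 1225 is not s-gonal.
s = 12: P(12, 16) = 1216 and P(12, 17) = 1377; 1225 is not s-gonal.
Hits: s ∈ {4, 6} → 2.

2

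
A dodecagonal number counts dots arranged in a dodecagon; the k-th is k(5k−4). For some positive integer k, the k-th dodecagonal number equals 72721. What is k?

Set n(5n−4) = 72721, giving 5n² − 4n − 72721 = 0.
The discriminant is 16 + 20·72721 = 1454436, and √1454436 = 1206.
So n = (4 + 1206) / 10 = 1210/10 = 121.
Check: 121·(5·121 − 4) = 72721. ✓

121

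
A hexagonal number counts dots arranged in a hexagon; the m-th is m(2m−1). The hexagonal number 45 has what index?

5

Set n(2n−1) = 45, giving 2n² − n − 45 = 0.
So n = (1 + 19) / 4 = 20/4 = 5.
Check: 5·(2·5 − 1) = 45. ✓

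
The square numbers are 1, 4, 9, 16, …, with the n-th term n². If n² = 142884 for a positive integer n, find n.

We need n² = 142884, so n = √142884 = 378.

378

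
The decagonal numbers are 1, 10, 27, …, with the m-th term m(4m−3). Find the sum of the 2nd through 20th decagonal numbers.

10849

Σ i(4i−3) = 4Σi² − 3Σi over i = 2..20.
Σi = 210 − 1 = 209 and Σi² = 2870 − 1 = 2869.
4·2869 − 3·209 = 10849.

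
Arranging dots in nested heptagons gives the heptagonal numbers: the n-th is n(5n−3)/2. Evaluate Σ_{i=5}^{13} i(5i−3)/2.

Σ i(5i−3)/2 = (5Σi² − 3Σi) / 2 over i = 5..13.
Σi = 91 − 10 = 81 and Σi² = 819 − 30 = 789.
(5·789 − 3·81) / 2 = 3702/2 = 1851.

1851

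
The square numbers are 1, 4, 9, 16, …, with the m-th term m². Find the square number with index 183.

The 183rd square number is n² with n = 183.
183² = 33489.

33489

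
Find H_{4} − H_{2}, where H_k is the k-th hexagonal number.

4·(2·4 − 1) = 28 and 2·(2·2 − 1) = 6.
Difference: 28 − 6 = 22.

22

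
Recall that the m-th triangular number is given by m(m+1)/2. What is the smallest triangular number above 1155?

1176

Solve n(n+1)/2 > 1155 for integer n.
The largest n with value ≤ 1155 is 47 (since 1128 ≤ 1155 < 1176), so the first above is n = 48, value 1176.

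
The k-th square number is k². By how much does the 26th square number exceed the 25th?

n² − (n−1)² = 2n − 1, so 26² − 25² = 2·26 − 1 = 51.

51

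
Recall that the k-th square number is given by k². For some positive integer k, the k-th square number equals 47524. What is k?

218

We need n² = 47524, so n = √47524 = 218.
Check: 218² = 47524. ✓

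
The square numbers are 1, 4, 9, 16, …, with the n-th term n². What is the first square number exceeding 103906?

104329

Solve n² > 103906 for integer n.
The largest n with value ≤ 103906 is 322 (since 103684 ≤ 103906 < 104329), so the first above is n = 323, value 104329.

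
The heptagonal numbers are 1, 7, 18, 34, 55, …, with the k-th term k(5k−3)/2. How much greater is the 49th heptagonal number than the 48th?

Consecutive heptagonal numbers differ by 5n − 4: here 5·49 − 4 = 241.

241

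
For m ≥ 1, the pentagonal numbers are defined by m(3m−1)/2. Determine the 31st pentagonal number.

The 31st pentagonal number is n(3n−1)/2 with n = 31.
31·(3·31 − 1)/2 = 31·92/2 = 31·46 = 1426.

1426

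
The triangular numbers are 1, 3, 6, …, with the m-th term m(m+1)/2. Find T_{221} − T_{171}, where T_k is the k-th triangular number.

9825

221·222/2 = 24531 and 171·172/2 = 14706.
Difference: 24531 − 14706 = 9825.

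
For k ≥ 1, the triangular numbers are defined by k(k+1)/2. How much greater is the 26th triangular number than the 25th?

Consecutive triangular numbers differ by n: T_{26} − T_{25} = 26.

26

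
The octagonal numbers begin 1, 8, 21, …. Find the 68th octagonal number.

13736

The 68th octagonal number is n(3n−2) with n = 68.
68·(3·68 − 2) = 68·202 = 13736.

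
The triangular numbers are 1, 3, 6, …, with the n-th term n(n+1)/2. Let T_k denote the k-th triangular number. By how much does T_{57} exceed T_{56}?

Consecutive triangular numbers differ by n: T_{57} − T_{56} = 57.

57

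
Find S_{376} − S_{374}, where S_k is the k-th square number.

376² = 141376 and 374² = 139876.
Difference: 141376 − 139876 = 1500.

1500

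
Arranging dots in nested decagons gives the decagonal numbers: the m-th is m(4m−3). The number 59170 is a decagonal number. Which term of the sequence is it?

122

Set n(4n−3) = 59170, giving 4n² − 3n − 59170 = 0.
The discriminant is 9 + 16·59170 = 946729, and √946729 = 973.
So n = (3 + 973) / 8 = 976/8 = 122.
Check: 122·(4·122 − 3) = 59170. ✓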